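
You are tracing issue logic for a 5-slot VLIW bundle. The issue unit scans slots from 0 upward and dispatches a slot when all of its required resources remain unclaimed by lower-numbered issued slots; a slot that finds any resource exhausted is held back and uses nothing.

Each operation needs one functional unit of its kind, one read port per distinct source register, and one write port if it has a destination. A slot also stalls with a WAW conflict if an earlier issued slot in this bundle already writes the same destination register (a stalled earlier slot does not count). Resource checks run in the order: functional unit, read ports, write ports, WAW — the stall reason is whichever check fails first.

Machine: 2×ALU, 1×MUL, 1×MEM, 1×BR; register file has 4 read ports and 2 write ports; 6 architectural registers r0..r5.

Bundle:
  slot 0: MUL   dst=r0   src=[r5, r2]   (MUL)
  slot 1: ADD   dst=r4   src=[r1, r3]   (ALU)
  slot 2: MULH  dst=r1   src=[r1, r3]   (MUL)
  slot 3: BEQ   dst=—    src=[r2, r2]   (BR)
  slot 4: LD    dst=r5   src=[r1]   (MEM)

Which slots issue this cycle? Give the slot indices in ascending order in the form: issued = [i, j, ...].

slot 0 (MUL): ISSUE — free A2,Mu0,Ld1,B1 rp2 wp1
slot 1 (ALU): ISSUE — free A1,Mu0,Ld1,B1 rp0 wp0
slot 2 (MUL): stall FU — free A1,Mu0,Ld1,B1 rp0 wp0
slot 3 (BR): stall RD_PORT — free A1,Mu0,Ld1,B1 rp0 wp0
slot 4 (MEM): stall RD_PORT — free A1,Mu0,Ld1,B1 rp0 wp0

issued = [0, 1]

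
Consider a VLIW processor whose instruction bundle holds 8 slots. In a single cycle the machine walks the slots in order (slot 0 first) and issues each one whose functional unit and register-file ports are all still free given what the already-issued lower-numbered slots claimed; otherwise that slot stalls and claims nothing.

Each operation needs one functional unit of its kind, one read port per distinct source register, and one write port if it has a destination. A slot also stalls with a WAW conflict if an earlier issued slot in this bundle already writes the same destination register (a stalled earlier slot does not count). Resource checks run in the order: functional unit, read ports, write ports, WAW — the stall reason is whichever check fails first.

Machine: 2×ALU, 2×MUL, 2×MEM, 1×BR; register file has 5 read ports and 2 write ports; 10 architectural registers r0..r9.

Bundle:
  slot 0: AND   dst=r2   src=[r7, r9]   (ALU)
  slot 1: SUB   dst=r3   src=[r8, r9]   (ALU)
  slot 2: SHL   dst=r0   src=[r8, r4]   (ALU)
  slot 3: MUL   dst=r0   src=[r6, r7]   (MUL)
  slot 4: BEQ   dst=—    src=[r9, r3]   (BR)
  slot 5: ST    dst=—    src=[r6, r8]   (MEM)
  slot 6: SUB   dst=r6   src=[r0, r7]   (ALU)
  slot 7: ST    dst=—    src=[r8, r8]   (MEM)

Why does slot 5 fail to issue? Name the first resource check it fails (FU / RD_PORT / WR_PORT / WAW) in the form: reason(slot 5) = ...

[0] ALU needs rd=2 wr=1: ok; after: ALU=1 MUL=2 MEM=2 BR=1, R=3, W=1
[1] ALU needs rd=2 wr=1: ok; after: ALU=0 MUL=2 MEM=2 BR=1, R=1, W=0
[2] ALU needs rd=2 wr=1: FU; after: ALU=0 MUL=2 MEM=2 BR=1, R=1, W=0
[3] MUL needs rd=2 wr=1: RD_PORT; after: ALU=0 MUL=2 MEM=2 BR=1, R=1, W=0
[4] BR needs rd=2 wr=0: RD_PORT; after: ALU=0 MUL=2 MEM=2 BR=1, R=1, W=0
[5] MEM needs rd=2 wr=0: RD_PORT; after: ALU=0 MUL=2 MEM=2 BR=1, R=1, W=0
[6] ALU needs rd=2 wr=1: FU; after: ALU=0 MUL=2 MEM=2 BR=1, R=1, W=0
[7] MEM needs rd=1 wr=0: ok; after: ALU=0 MUL=2 MEM=1 BR=1, R=0, W=0

reason(slot 5) = RD_PORT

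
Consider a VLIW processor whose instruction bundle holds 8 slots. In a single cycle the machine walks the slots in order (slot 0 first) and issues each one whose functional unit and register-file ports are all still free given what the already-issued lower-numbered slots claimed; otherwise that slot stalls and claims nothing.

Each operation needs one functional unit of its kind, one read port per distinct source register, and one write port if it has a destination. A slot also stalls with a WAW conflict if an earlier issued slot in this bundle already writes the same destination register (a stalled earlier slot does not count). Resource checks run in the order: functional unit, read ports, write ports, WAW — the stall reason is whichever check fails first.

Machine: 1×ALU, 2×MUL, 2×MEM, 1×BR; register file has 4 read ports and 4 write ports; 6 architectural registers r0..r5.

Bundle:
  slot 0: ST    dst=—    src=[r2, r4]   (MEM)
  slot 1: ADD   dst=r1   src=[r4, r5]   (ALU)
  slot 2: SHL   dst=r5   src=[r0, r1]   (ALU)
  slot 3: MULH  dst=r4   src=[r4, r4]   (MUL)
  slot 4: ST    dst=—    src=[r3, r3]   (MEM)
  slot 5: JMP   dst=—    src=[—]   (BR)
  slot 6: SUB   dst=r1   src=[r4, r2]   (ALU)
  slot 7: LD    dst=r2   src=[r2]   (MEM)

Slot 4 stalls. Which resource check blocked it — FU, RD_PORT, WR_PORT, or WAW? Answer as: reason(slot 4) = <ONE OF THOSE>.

reason(slot 4) = RD_PORT

(0) want 1×MEM +2rd +0wr — yes → AL1|MU2|ME1|BR1|rd2|wr4
(1) want 1×ALU +2rd +1wr — yes → AL0|MU2|ME1|BR1|rd0|wr3
(2) want 1×ALU +2rd +1wr — FU → AL0|MU2|ME1|BR1|rd0|wr3
(3) want 1×MUL +1rd +1wr — RD_PORT → AL0|MU2|ME1|BR1|rd0|wr3
(4) want 1×MEM +1rd +0wr — RD_PORT → AL0|MU2|ME1|BR1|rd0|wr3
(5) want 1×BR +0rd +0wr — yes → AL0|MU2|ME1|BR0|rd0|wr3
(6) want 1×ALU +2rd +1wr — FU → AL0|MU2|ME1|BR0|rd0|wr3
(7) want 1×MEM +1rd +1wr — RD_PORT → AL0|MU2|ME1|BR0|rd0|wr3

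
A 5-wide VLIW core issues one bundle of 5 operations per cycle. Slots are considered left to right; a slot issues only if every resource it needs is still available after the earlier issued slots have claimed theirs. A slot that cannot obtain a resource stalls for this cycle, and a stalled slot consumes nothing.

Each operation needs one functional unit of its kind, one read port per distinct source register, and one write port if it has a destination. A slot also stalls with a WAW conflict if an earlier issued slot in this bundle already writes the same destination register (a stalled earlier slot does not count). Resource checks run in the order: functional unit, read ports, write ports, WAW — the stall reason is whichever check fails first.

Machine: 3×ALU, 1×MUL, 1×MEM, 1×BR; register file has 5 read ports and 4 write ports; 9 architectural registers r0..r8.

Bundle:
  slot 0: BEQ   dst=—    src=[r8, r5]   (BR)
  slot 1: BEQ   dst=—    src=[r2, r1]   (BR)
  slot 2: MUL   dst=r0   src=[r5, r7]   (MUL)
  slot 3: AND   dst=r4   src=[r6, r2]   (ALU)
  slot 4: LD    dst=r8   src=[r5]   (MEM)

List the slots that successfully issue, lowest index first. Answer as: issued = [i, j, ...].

issued = [0, 2, 4]

slot 0 (BR): ISSUE — free A3,Mu1,Ld1,B0 rp3 wp4
slot 1 (BR): stall FU — free A3,Mu1,Ld1,B0 rp3 wp4
slot 2 (MUL): ISSUE — free A3,Mu0,Ld1,B0 rp1 wp3
slot 3 (ALU): stall RD_PORT — free A3,Mu0,Ld1,B0 rp1 wp3
slot 4 (MEM): ISSUE — free A3,Mu0,Ld0,B0 rp0 wp2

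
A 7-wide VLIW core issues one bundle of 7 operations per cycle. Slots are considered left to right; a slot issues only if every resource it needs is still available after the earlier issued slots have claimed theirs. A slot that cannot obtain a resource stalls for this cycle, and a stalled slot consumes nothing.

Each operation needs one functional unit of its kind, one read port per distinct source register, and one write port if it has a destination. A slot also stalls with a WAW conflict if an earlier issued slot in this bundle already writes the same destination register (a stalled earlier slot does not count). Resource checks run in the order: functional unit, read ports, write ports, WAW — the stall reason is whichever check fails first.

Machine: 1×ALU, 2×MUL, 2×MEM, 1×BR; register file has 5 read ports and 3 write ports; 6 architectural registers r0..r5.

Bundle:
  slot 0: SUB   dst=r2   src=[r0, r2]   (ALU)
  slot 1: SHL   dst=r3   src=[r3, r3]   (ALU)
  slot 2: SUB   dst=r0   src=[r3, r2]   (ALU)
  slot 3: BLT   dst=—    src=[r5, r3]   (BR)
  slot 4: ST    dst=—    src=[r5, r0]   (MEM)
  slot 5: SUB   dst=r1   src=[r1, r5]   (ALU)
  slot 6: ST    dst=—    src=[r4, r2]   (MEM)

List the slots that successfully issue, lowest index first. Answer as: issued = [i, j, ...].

issued = [0, 3]

#0 ALU src=r0,r2 dispatched  <A:0 Mu:2 Ld:2 B:1 rd:3 wr:2>
#1 ALU src=r3,r3 held:FU  <A:0 Mu:2 Ld:2 B:1 rd:3 wr:2>
#2 ALU src=r3,r2 held:FU  <A:0 Mu:2 Ld:2 B:1 rd:3 wr:2>
#3 BR src=r5,r3 dispatched  <A:0 Mu:2 Ld:2 B:0 rd:1 wr:2>
#4 MEM src=r5,r0 held:RD_PORT  <A:0 Mu:2 Ld:2 B:0 rd:1 wr:2>
#5 ALU src=r1,r5 held:FU  <A:0 Mu:2 Ld:2 B:0 rd:1 wr:2>
#6 MEM src=r4,r2 held:RD_PORT  <A:0 Mu:2 Ld:2 B:0 rd:1 wr:2>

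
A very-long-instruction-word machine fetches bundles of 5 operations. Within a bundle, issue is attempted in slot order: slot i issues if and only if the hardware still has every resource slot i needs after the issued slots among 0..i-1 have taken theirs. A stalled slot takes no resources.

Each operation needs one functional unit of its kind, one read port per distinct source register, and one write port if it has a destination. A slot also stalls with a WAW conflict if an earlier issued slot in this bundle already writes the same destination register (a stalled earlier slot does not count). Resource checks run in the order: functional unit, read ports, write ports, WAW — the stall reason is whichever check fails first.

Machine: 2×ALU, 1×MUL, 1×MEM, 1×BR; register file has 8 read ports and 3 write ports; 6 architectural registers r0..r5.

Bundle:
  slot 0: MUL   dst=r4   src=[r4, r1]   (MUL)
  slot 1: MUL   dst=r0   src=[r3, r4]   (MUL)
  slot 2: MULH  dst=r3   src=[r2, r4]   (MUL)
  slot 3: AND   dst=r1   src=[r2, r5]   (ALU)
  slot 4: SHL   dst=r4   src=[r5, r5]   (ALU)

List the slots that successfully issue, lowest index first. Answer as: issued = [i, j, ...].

[0] MUL needs rd=2 wr=1: ok; after: ALU=2 MUL=0 MEM=1 BR=1, R=6, W=2
[1] MUL needs rd=2 wr=1: FU; after: ALU=2 MUL=0 MEM=1 BR=1, R=6, W=2
[2] MUL needs rd=2 wr=1: FU; after: ALU=2 MUL=0 MEM=1 BR=1, R=6, W=2
[3] ALU needs rd=2 wr=1: ok; after: ALU=1 MUL=0 MEM=1 BR=1, R=4, W=1
[4] ALU needs rd=1 wr=1: WAW; after: ALU=1 MUL=0 MEM=1 BR=1, R=4, W=1

issued = [0, 3]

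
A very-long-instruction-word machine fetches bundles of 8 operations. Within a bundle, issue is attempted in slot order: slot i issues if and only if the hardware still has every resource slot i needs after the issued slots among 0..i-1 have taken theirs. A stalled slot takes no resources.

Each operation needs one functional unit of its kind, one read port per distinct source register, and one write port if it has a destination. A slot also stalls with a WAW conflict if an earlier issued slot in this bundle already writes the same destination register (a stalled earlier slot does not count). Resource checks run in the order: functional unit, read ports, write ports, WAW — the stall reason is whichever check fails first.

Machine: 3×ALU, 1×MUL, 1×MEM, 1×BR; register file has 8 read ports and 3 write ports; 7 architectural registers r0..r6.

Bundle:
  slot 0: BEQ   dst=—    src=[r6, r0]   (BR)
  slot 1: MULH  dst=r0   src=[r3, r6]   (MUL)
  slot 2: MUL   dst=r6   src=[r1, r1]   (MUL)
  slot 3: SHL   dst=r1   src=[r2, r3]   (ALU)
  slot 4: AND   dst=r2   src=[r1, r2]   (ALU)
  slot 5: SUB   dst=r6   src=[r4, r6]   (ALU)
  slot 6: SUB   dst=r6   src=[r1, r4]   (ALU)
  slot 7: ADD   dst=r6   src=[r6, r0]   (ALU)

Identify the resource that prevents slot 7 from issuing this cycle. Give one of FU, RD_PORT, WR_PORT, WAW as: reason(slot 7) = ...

[0] BR needs rd=2 wr=0: ok; after: ALU=3 MUL=1 MEM=1 BR=0, R=6, W=3
[1] MUL needs rd=2 wr=1: ok; after: ALU=3 MUL=0 MEM=1 BR=0, R=4, W=2
[2] MUL needs rd=1 wr=1: FU; after: ALU=3 MUL=0 MEM=1 BR=0, R=4, W=2
[3] ALU needs rd=2 wr=1: ok; after: ALU=2 MUL=0 MEM=1 BR=0, R=2, W=1
[4] ALU needs rd=2 wr=1: ok; after: ALU=1 MUL=0 MEM=1 BR=0, R=0, W=0
[5] ALU needs rd=2 wr=1: RD_PORT; after: ALU=1 MUL=0 MEM=1 BR=0, R=0, W=0
[6] ALU needs rd=2 wr=1: RD_PORT; after: ALU=1 MUL=0 MEM=1 BR=0, R=0, W=0
[7] ALU needs rd=2 wr=1: RD_PORT; after: ALU=1 MUL=0 MEM=1 BR=0, R=0, W=0

reason(slot 7) = RD_PORT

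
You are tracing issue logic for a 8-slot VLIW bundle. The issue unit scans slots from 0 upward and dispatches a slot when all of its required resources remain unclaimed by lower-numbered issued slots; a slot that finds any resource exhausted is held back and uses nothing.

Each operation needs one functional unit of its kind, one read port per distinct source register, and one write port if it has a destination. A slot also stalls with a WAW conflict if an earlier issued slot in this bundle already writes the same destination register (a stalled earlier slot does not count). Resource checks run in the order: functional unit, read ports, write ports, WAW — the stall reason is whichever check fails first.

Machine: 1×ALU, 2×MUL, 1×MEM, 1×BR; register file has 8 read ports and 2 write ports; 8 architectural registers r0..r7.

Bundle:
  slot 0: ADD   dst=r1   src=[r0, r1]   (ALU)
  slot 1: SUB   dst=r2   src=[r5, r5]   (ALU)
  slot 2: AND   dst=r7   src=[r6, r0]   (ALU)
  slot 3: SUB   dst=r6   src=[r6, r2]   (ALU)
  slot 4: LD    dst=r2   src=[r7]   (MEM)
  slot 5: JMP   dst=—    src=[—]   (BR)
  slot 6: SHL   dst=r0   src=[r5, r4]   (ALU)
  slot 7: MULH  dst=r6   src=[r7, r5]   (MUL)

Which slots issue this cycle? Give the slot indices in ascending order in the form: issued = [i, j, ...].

issued = [0, 4, 5]

(0) want 1×ALU +2rd +1wr — yes → AL0|MU2|ME1|BR1|rd6|wr1
(1) want 1×ALU +1rd +1wr — FU → AL0|MU2|ME1|BR1|rd6|wr1
(2) want 1×ALU +2rd +1wr — FU → AL0|MU2|ME1|BR1|rd6|wr1
(3) want 1×ALU +2rd +1wr — FU → AL0|MU2|ME1|BR1|rd6|wr1
(4) want 1×MEM +1rd +1wr — yes → AL0|MU2|ME0|BR1|rd5|wr0
(5) want 1×BR +0rd +0wr — yes → AL0|MU2|ME0|BR0|rd5|wr0
(6) want 1×ALU +2rd +1wr — FU → AL0|MU2|ME0|BR0|rd5|wr0
(7) want 1×MUL +2rd +1wr — WR_PORT → AL0|MU2|ME0|BR0|rd5|wr0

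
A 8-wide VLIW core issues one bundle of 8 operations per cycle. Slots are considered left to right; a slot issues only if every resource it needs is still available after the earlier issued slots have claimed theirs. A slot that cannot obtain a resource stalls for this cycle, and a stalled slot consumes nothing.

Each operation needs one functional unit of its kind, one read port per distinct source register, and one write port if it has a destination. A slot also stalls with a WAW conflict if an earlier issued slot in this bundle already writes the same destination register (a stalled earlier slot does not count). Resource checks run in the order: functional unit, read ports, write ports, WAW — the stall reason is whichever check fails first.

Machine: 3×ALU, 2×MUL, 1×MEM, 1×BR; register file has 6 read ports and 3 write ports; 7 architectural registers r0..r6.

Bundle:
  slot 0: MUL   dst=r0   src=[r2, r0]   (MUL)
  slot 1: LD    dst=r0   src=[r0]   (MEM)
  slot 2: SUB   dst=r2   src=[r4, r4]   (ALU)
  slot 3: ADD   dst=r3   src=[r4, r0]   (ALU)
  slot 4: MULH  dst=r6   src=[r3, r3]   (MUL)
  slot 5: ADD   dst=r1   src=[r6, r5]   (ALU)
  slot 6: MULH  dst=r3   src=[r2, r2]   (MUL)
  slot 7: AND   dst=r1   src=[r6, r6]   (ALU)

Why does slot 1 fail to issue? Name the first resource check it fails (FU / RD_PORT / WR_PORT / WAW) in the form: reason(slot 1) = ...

reason(slot 1) = WAW

(0) want 1×MUL +2rd +1wr — yes → AL3|MU1|ME1|BR1|rd4|wr2
(1) want 1×MEM +1rd +1wr — WAW → AL3|MU1|ME1|BR1|rd4|wr2
(2) want 1×ALU +1rd +1wr — yes → AL2|MU1|ME1|BR1|rd3|wr1
(3) want 1×ALU +2rd +1wr — yes → AL1|MU1|ME1|BR1|rd1|wr0
(4) want 1×MUL +1rd +1wr — WR_PORT → AL1|MU1|ME1|BR1|rd1|wr0
(5) want 1×ALU +2rd +1wr — RD_PORT → AL1|MU1|ME1|BR1|rd1|wr0
(6) want 1×MUL +1rd +1wr — WR_PORT → AL1|MU1|ME1|BR1|rd1|wr0
(7) want 1×ALU +1rd +1wr — WR_PORT → AL1|MU1|ME1|BR1|rd1|wr0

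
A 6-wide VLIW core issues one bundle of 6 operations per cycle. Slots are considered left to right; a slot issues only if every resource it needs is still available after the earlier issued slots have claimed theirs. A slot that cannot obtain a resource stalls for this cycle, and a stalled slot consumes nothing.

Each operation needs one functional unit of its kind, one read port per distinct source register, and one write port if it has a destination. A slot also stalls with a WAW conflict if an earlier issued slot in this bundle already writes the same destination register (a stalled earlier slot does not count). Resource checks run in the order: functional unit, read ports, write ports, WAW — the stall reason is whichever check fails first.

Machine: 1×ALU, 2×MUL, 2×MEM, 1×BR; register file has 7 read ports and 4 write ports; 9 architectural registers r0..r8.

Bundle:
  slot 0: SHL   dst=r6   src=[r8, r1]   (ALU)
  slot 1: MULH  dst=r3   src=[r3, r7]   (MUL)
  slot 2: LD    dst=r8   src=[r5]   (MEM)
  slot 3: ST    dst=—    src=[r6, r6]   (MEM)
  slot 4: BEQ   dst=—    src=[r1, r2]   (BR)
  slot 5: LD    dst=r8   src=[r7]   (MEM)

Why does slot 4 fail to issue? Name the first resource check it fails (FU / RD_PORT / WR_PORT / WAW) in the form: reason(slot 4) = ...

reason(slot 4) = RD_PORT

(0) want 1×ALU +2rd +1wr — yes → AL0|MU2|ME2|BR1|rd5|wr3
(1) want 1×MUL +2rd +1wr — yes → AL0|MU1|ME2|BR1|rd3|wr2
(2) want 1×MEM +1rd +1wr — yes → AL0|MU1|ME1|BR1|rd2|wr1
(3) want 1×MEM +1rd +0wr — yes → AL0|MU1|ME0|BR1|rd1|wr1
(4) want 1×BR +2rd +0wr — RD_PORT → AL0|MU1|ME0|BR1|rd1|wr1
(5) want 1×MEM +1rd +1wr — FU → AL0|MU1|ME0|BR1|rd1|wr1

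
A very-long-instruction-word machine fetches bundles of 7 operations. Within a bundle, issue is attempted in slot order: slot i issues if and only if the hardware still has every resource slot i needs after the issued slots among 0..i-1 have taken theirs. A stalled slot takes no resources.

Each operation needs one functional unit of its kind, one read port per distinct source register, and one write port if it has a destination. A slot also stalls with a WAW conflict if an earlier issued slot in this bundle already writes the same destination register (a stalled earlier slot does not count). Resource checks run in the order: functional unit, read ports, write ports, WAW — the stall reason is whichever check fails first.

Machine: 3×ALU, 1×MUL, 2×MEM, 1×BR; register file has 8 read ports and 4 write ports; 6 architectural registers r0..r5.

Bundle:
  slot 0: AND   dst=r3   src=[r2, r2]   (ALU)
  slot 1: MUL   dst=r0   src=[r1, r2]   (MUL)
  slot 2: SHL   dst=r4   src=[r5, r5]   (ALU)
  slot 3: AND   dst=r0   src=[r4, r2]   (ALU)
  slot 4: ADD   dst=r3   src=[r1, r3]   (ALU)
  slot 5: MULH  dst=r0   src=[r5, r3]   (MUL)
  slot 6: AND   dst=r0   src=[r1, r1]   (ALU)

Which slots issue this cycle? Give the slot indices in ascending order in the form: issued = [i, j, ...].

[0] ALU needs rd=1 wr=1: ok; after: ALU=2 MUL=1 MEM=2 BR=1, R=7, W=3
[1] MUL needs rd=2 wr=1: ok; after: ALU=2 MUL=0 MEM=2 BR=1, R=5, W=2
[2] ALU needs rd=1 wr=1: ok; after: ALU=1 MUL=0 MEM=2 BR=1, R=4, W=1
[3] ALU needs rd=2 wr=1: WAW; after: ALU=1 MUL=0 MEM=2 BR=1, R=4, W=1
[4] ALU needs rd=2 wr=1: WAW; after: ALU=1 MUL=0 MEM=2 BR=1, R=4, W=1
[5] MUL needs rd=2 wr=1: FU; after: ALU=1 MUL=0 MEM=2 BR=1, R=4, W=1
[6] ALU needs rd=1 wr=1: WAW; after: ALU=1 MUL=0 MEM=2 BR=1, R=4, W=1

issued = [0, 1, 2]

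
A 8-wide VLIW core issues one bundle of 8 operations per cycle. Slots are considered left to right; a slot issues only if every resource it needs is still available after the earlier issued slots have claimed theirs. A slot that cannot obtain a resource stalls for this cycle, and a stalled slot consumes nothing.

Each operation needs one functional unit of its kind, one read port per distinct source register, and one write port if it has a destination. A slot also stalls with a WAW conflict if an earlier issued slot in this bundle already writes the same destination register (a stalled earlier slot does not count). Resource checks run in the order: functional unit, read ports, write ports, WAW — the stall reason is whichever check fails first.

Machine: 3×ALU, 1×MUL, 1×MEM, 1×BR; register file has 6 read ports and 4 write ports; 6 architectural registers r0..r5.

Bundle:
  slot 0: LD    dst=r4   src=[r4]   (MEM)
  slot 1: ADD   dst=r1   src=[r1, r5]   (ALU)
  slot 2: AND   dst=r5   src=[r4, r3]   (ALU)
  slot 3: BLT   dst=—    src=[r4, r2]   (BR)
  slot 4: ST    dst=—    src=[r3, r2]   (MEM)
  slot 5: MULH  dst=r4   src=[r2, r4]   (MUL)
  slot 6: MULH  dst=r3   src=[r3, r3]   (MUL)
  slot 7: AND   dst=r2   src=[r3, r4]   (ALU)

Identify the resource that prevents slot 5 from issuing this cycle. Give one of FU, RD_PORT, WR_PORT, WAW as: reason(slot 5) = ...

[0] MEM needs rd=1 wr=1: ok; after: ALU=3 MUL=1 MEM=0 BR=1, R=5, W=3
[1] ALU needs rd=2 wr=1: ok; after: ALU=2 MUL=1 MEM=0 BR=1, R=3, W=2
[2] ALU needs rd=2 wr=1: ok; after: ALU=1 MUL=1 MEM=0 BR=1, R=1, W=1
[3] BR needs rd=2 wr=0: RD_PORT; after: ALU=1 MUL=1 MEM=0 BR=1, R=1, W=1
[4] MEM needs rd=2 wr=0: FU; after: ALU=1 MUL=1 MEM=0 BR=1, R=1, W=1
[5] MUL needs rd=2 wr=1: RD_PORT; after: ALU=1 MUL=1 MEM=0 BR=1, R=1, W=1
[6] MUL needs rd=1 wr=1: ok; after: ALU=1 MUL=0 MEM=0 BR=1, R=0, W=0
[7] ALU needs rd=2 wr=1: RD_PORT; after: ALU=1 MUL=0 MEM=0 BR=1, R=0, W=0

reason(slot 5) = RD_PORT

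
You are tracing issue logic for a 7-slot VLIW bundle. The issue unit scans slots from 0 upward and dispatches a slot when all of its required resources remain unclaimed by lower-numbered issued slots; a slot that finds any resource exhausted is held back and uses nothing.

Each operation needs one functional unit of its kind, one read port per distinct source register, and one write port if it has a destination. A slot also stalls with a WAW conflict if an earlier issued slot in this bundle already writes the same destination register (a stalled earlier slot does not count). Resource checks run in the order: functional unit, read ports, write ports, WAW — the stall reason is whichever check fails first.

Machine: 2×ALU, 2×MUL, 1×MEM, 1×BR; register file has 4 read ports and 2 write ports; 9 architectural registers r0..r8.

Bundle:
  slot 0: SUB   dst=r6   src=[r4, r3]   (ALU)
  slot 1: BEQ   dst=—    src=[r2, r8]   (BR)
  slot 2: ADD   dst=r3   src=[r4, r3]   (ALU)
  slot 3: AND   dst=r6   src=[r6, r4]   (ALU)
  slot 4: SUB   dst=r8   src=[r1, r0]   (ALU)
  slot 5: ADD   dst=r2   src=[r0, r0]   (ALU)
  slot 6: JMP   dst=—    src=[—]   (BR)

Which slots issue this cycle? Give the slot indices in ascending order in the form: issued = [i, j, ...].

issued = [0, 1]

[0] ALU needs rd=2 wr=1: ok; after: ALU=1 MUL=2 MEM=1 BR=1, R=2, W=1
[1] BR needs rd=2 wr=0: ok; after: ALU=1 MUL=2 MEM=1 BR=0, R=0, W=1
[2] ALU needs rd=2 wr=1: RD_PORT; after: ALU=1 MUL=2 MEM=1 BR=0, R=0, W=1
[3] ALU needs rd=2 wr=1: RD_PORT; after: ALU=1 MUL=2 MEM=1 BR=0, R=0, W=1
[4] ALU needs rd=2 wr=1: RD_PORT; after: ALU=1 MUL=2 MEM=1 BR=0, R=0, W=1
[5] ALU needs rd=1 wr=1: RD_PORT; after: ALU=1 MUL=2 MEM=1 BR=0, R=0, W=1
[6] BR needs rd=0 wr=0: FU; after: ALU=1 MUL=2 MEM=1 BR=0, R=0, W=1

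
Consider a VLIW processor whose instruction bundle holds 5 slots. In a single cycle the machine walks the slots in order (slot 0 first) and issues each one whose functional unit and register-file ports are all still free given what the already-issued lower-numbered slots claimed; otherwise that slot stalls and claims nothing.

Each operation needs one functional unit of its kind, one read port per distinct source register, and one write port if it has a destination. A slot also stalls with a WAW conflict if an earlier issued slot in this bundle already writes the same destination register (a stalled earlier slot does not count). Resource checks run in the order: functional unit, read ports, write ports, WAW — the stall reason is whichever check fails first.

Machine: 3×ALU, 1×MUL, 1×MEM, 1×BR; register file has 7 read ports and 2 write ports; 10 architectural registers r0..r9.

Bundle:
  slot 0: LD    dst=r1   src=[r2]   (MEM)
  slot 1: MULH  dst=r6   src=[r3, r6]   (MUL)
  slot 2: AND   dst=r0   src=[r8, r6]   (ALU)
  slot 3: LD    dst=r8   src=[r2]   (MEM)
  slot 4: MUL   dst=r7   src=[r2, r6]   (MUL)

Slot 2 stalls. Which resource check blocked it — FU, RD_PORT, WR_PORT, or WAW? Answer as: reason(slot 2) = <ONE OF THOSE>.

  0. MEM→r1 ⇒ go  {3A/1Mu/0Ld/1B | 6r 1w}
  1. MUL→r6 ⇒ go  {3A/0Mu/0Ld/1B | 4r 0w}
  2. ALU→r0 ⇒ no(WR_PORT)  {3A/0Mu/0Ld/1B | 4r 0w}
  3. MEM→r8 ⇒ no(FU)  {3A/0Mu/0Ld/1B | 4r 0w}
  4. MUL→r7 ⇒ no(FU)  {3A/0Mu/0Ld/1B | 4r 0w}

reason(slot 2) = WR_PORT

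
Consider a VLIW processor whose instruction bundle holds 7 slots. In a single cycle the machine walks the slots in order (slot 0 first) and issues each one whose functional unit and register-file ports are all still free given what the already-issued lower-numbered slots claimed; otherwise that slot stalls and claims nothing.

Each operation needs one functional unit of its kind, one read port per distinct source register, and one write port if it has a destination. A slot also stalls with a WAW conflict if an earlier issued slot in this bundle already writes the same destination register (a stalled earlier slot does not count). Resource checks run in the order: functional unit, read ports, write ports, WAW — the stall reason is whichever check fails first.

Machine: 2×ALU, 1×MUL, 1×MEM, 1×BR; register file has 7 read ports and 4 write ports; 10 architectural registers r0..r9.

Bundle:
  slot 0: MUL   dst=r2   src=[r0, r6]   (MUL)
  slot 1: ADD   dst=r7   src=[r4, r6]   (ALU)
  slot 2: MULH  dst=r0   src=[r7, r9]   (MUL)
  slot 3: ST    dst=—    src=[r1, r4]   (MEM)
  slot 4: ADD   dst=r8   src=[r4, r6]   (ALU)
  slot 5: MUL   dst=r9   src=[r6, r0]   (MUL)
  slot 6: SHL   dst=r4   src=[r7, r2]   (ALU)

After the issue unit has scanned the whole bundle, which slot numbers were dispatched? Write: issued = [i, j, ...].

issued = [0, 1, 3]

[0] MUL needs rd=2 wr=1: ok; after: ALU=2 MUL=0 MEM=1 BR=1, R=5, W=3
[1] ALU needs rd=2 wr=1: ok; after: ALU=1 MUL=0 MEM=1 BR=1, R=3, W=2
[2] MUL needs rd=2 wr=1: FU; after: ALU=1 MUL=0 MEM=1 BR=1, R=3, W=2
[3] MEM needs rd=2 wr=0: ok; after: ALU=1 MUL=0 MEM=0 BR=1, R=1, W=2
[4] ALU needs rd=2 wr=1: RD_PORT; after: ALU=1 MUL=0 MEM=0 BR=1, R=1, W=2
[5] MUL needs rd=2 wr=1: FU; after: ALU=1 MUL=0 MEM=0 BR=1, R=1, W=2
[6] ALU needs rd=2 wr=1: RD_PORT; after: ALU=1 MUL=0 MEM=0 BR=1, R=1, W=2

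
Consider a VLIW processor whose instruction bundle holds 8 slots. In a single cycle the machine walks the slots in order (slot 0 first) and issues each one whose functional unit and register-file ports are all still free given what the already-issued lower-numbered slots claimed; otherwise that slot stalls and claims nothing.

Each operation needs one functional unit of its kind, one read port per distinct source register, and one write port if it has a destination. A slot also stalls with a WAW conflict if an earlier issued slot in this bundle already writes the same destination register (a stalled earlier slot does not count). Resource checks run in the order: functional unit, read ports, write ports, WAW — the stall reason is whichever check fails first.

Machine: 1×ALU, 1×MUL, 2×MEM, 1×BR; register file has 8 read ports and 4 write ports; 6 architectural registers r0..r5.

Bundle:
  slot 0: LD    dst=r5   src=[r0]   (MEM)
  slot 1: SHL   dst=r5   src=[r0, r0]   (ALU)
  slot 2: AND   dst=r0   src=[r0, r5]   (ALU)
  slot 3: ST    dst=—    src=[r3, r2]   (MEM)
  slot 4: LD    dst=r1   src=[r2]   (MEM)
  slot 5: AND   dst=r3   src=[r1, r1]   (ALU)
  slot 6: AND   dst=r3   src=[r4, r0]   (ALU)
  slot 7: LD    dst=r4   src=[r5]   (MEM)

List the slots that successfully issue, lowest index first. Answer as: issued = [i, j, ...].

slot 0 (MEM): ISSUE — free A1,Mu1,Ld1,B1 rp7 wp3
slot 1 (ALU): stall WAW — free A1,Mu1,Ld1,B1 rp7 wp3
slot 2 (ALU): ISSUE — free A0,Mu1,Ld1,B1 rp5 wp2
slot 3 (MEM): ISSUE — free A0,Mu1,Ld0,B1 rp3 wp2
slot 4 (MEM): stall FU — free A0,Mu1,Ld0,B1 rp3 wp2
slot 5 (ALU): stall FU — free A0,Mu1,Ld0,B1 rp3 wp2
slot 6 (ALU): stall FU — free A0,Mu1,Ld0,B1 rp3 wp2
slot 7 (MEM): stall FU — free A0,Mu1,Ld0,B1 rp3 wp2

issued = [0, 2, 3]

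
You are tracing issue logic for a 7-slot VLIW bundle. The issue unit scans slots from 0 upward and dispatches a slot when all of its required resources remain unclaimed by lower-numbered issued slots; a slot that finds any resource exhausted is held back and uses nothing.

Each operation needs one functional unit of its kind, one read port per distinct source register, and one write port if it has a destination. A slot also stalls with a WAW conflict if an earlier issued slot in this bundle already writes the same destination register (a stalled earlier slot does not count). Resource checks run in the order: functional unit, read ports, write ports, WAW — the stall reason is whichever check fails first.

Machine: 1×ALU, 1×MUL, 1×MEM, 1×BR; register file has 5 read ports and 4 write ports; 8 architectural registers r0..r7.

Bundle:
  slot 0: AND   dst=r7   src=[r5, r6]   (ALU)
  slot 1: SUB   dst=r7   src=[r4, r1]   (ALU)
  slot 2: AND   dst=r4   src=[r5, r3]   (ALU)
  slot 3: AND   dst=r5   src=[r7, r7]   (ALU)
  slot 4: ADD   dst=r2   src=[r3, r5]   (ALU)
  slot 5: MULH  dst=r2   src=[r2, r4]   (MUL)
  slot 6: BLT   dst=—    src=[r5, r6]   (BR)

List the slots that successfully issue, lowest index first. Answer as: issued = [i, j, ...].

issued = [0, 5]

[0] ALU needs rd=2 wr=1: ok; after: ALU=0 MUL=1 MEM=1 BR=1, R=3, W=3
[1] ALU needs rd=2 wr=1: FU; after: ALU=0 MUL=1 MEM=1 BR=1, R=3, W=3
[2] ALU needs rd=2 wr=1: FU; after: ALU=0 MUL=1 MEM=1 BR=1, R=3, W=3
[3] ALU needs rd=1 wr=1: FU; after: ALU=0 MUL=1 MEM=1 BR=1, R=3, W=3
[4] ALU needs rd=2 wr=1: FU; after: ALU=0 MUL=1 MEM=1 BR=1, R=3, W=3
[5] MUL needs rd=2 wr=1: ok; after: ALU=0 MUL=0 MEM=1 BR=1, R=1, W=2
[6] BR needs rd=2 wr=0: RD_PORT; after: ALU=0 MUL=0 MEM=1 BR=1, R=1, W=2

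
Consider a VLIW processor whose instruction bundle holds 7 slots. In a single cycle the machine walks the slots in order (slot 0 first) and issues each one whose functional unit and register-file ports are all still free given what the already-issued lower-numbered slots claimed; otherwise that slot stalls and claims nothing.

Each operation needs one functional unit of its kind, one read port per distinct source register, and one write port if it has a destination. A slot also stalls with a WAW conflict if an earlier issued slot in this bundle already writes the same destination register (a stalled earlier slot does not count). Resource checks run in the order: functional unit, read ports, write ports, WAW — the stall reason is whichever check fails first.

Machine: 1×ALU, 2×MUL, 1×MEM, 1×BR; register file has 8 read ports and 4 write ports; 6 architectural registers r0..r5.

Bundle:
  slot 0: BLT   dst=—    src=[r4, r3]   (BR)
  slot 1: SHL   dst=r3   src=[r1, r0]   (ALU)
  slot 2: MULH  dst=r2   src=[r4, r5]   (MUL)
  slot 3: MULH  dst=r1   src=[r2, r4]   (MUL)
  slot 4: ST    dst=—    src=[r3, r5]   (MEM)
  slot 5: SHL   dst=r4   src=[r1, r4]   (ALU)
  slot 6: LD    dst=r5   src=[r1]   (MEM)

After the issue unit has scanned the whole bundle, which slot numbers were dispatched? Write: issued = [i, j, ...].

slot 0 (BR): ISSUE — free A1,Mu2,Ld1,B0 rp6 wp4
slot 1 (ALU): ISSUE — free A0,Mu2,Ld1,B0 rp4 wp3
slot 2 (MUL): ISSUE — free A0,Mu1,Ld1,B0 rp2 wp2
slot 3 (MUL): ISSUE — free A0,Mu0,Ld1,B0 rp0 wp1
slot 4 (MEM): stall RD_PORT — free A0,Mu0,Ld1,B0 rp0 wp1
slot 5 (ALU): stall FU — free A0,Mu0,Ld1,B0 rp0 wp1
slot 6 (MEM): stall RD_PORT — free A0,Mu0,Ld1,B0 rp0 wp1

issued = [0, 1, 2, 3]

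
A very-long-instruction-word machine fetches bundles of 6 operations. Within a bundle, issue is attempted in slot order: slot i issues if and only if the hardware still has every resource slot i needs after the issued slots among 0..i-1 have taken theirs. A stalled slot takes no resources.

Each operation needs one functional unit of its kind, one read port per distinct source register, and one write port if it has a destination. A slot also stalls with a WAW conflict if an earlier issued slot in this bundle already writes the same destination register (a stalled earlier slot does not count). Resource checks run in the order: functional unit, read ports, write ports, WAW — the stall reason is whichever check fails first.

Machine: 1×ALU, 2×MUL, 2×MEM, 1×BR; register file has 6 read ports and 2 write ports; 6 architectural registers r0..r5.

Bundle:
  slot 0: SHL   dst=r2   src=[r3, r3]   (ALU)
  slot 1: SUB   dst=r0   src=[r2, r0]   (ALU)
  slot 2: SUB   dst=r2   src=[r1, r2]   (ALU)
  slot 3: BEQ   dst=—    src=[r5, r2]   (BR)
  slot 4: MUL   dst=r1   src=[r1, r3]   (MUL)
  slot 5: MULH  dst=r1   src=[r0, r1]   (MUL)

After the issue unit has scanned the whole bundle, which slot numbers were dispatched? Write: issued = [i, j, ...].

  0. ALU→r2 ⇒ go  {0A/2Mu/2Ld/1B | 5r 1w}
  1. ALU→r0 ⇒ no(FU)  {0A/2Mu/2Ld/1B | 5r 1w}
  2. ALU→r2 ⇒ no(FU)  {0A/2Mu/2Ld/1B | 5r 1w}
  3. BR ⇒ go  {0A/2Mu/2Ld/0B | 3r 1w}
  4. MUL→r1 ⇒ go  {0A/1Mu/2Ld/0B | 1r 0w}
  5. MUL→r1 ⇒ no(RD_PORT)  {0A/1Mu/2Ld/0B | 1r 0w}

issued = [0, 3, 4]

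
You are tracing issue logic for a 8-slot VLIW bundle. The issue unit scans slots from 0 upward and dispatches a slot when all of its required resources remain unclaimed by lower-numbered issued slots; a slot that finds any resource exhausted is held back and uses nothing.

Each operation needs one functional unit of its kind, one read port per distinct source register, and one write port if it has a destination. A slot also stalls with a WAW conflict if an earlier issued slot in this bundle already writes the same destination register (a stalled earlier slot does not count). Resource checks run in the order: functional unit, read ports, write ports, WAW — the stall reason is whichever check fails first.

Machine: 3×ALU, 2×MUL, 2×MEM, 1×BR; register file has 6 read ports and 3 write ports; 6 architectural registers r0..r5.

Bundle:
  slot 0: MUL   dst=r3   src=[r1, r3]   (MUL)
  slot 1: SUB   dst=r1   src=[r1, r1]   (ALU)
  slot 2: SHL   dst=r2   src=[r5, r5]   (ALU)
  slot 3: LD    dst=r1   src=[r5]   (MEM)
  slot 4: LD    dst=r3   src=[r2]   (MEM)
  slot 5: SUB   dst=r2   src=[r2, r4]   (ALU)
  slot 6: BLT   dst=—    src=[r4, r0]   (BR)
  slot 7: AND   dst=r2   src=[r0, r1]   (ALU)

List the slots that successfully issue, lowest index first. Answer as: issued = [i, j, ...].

issued = [0, 1, 2, 6]

[0] MUL needs rd=2 wr=1: ok; after: ALU=3 MUL=1 MEM=2 BR=1, R=4, W=2
[1] ALU needs rd=1 wr=1: ok; after: ALU=2 MUL=1 MEM=2 BR=1, R=3, W=1
[2] ALU needs rd=1 wr=1: ok; after: ALU=1 MUL=1 MEM=2 BR=1, R=2, W=0
[3] MEM needs rd=1 wr=1: WR_PORT; after: ALU=1 MUL=1 MEM=2 BR=1, R=2, W=0
[4] MEM needs rd=1 wr=1: WR_PORT; after: ALU=1 MUL=1 MEM=2 BR=1, R=2, W=0
[5] ALU needs rd=2 wr=1: WR_PORT; after: ALU=1 MUL=1 MEM=2 BR=1, R=2, W=0
[6] BR needs rd=2 wr=0: ok; after: ALU=1 MUL=1 MEM=2 BR=0, R=0, W=0
[7] ALU needs rd=2 wr=1: RD_PORT; after: ALU=1 MUL=1 MEM=2 BR=0, R=0, W=0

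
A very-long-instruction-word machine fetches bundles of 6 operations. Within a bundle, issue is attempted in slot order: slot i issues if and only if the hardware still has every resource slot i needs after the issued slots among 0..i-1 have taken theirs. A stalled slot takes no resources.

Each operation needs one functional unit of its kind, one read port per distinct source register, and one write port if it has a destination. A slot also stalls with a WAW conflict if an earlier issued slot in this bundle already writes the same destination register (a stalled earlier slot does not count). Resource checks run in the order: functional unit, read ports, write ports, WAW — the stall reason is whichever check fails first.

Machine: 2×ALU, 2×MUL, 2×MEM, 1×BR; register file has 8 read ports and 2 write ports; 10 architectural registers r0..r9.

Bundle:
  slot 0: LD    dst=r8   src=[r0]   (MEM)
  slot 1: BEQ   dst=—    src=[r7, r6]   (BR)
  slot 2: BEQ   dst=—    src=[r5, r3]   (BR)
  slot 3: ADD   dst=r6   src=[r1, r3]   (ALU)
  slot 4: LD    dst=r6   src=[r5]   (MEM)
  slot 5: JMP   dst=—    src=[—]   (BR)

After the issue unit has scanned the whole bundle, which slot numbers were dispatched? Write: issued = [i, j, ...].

issued = [0, 1, 3]

slot 0 (MEM): ISSUE — free A2,Mu2,Ld1,B1 rp7 wp1
slot 1 (BR): ISSUE — free A2,Mu2,Ld1,B0 rp5 wp1
slot 2 (BR): stall FU — free A2,Mu2,Ld1,B0 rp5 wp1
slot 3 (ALU): ISSUE — free A1,Mu2,Ld1,B0 rp3 wp0
slot 4 (MEM): stall WR_PORT — free A1,Mu2,Ld1,B0 rp3 wp0
slot 5 (BR): stall FU — free A1,Mu2,Ld1,B0 rp3 wp0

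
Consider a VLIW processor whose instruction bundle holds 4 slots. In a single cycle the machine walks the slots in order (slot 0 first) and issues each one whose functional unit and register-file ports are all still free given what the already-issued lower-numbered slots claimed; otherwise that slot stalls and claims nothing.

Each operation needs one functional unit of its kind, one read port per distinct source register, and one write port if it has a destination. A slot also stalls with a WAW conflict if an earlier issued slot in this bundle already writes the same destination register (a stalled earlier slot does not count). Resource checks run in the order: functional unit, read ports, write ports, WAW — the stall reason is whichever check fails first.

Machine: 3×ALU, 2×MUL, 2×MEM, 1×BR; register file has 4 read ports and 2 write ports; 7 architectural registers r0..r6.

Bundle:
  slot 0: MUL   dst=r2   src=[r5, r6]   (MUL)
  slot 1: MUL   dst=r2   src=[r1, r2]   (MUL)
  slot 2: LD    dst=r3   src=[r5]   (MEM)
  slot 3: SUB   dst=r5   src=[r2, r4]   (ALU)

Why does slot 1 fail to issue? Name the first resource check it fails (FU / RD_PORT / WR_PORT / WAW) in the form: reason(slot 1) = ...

#0 MUL src=r5,r6 dispatched  <A:3 Mu:1 Ld:2 B:1 rd:2 wr:1>
#1 MUL src=r1,r2 held:WAW  <A:3 Mu:1 Ld:2 B:1 rd:2 wr:1>
#2 MEM src=r5 dispatched  <A:3 Mu:1 Ld:1 B:1 rd:1 wr:0>
#3 ALU src=r2,r4 held:RD_PORT  <A:3 Mu:1 Ld:1 B:1 rd:1 wr:0>

reason(slot 1) = WAW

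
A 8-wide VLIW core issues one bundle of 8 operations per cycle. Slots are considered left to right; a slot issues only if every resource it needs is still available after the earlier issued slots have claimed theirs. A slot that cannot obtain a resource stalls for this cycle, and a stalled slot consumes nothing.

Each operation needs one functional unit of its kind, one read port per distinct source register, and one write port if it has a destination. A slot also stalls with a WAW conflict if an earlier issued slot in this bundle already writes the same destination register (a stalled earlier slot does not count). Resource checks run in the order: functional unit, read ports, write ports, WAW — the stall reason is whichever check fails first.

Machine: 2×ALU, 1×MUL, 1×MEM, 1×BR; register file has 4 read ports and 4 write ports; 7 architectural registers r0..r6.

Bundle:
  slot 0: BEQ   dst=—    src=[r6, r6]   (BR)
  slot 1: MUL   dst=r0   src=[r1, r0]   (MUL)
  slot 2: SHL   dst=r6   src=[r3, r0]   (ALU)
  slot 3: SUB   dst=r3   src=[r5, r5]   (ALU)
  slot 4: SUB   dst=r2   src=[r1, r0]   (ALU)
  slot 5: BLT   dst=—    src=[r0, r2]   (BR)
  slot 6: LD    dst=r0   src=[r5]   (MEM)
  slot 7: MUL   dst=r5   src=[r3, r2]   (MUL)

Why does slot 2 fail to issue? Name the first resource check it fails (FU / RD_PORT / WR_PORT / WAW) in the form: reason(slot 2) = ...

(0) want 1×BR +1rd +0wr — yes → AL2|MU1|ME1|BR0|rd3|wr4
(1) want 1×MUL +2rd +1wr — yes → AL2|MU0|ME1|BR0|rd1|wr3
(2) want 1×ALU +2rd +1wr — RD_PORT → AL2|MU0|ME1|BR0|rd1|wr3
(3) want 1×ALU +1rd +1wr — yes → AL1|MU0|ME1|BR0|rd0|wr2
(4) want 1×ALU +2rd +1wr — RD_PORT → AL1|MU0|ME1|BR0|rd0|wr2
(5) want 1×BR +2rd +0wr — FU → AL1|MU0|ME1|BR0|rd0|wr2
(6) want 1×MEM +1rd +1wr — RD_PORT → AL1|MU0|ME1|BR0|rd0|wr2
(7) want 1×MUL +2rd +1wr — FU → AL1|MU0|ME1|BR0|rd0|wr2

reason(slot 2) = RD_PORT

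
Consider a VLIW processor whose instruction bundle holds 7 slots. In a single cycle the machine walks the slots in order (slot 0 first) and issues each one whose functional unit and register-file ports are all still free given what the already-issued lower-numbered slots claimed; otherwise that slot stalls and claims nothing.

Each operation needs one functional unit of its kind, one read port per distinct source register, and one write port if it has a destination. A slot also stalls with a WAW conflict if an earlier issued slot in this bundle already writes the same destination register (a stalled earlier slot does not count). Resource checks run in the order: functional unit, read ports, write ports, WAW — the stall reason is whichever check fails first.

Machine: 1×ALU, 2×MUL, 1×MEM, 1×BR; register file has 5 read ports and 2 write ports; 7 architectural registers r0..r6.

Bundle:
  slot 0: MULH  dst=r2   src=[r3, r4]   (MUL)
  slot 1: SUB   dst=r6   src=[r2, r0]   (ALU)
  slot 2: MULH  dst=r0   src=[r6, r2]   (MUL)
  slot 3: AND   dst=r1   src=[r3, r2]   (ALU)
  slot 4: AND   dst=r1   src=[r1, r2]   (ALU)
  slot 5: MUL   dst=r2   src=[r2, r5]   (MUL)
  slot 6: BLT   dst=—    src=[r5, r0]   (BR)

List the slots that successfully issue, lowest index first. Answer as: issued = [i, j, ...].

issued = [0, 1]

slot 0 (MUL): ISSUE — free A1,Mu1,Ld1,B1 rp3 wp1
slot 1 (ALU): ISSUE — free A0,Mu1,Ld1,B1 rp1 wp0
slot 2 (MUL): stall RD_PORT — free A0,Mu1,Ld1,B1 rp1 wp0
slot 3 (ALU): stall FU — free A0,Mu1,Ld1,B1 rp1 wp0
slot 4 (ALU): stall FU — free A0,Mu1,Ld1,B1 rp1 wp0
slot 5 (MUL): stall RD_PORT — free A0,Mu1,Ld1,B1 rp1 wp0
slot 6 (BR): stall RD_PORT — free A0,Mu1,Ld1,B1 rp1 wp0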